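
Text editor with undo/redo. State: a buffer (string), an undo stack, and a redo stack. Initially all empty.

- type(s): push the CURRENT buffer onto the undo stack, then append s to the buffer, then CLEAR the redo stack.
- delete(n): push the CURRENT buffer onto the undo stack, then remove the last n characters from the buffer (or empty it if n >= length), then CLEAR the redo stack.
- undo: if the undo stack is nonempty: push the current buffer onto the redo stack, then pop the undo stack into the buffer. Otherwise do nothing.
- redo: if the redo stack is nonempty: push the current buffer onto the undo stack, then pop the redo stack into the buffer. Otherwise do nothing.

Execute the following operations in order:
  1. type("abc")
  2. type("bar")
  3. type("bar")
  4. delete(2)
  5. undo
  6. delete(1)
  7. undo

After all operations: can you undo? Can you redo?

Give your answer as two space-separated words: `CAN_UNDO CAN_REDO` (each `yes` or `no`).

After op 1 (type): buf='abc' undo_depth=1 redo_depth=0
After op 2 (type): buf='abcbar' undo_depth=2 redo_depth=0
After op 3 (type): buf='abcbarbar' undo_depth=3 redo_depth=0
After op 4 (delete): buf='abcbarb' undo_depth=4 redo_depth=0
After op 5 (undo): buf='abcbarbar' undo_depth=3 redo_depth=1
After op 6 (delete): buf='abcbarba' undo_depth=4 redo_depth=0
After op 7 (undo): buf='abcbarbar' undo_depth=3 redo_depth=1

Answer: yes yes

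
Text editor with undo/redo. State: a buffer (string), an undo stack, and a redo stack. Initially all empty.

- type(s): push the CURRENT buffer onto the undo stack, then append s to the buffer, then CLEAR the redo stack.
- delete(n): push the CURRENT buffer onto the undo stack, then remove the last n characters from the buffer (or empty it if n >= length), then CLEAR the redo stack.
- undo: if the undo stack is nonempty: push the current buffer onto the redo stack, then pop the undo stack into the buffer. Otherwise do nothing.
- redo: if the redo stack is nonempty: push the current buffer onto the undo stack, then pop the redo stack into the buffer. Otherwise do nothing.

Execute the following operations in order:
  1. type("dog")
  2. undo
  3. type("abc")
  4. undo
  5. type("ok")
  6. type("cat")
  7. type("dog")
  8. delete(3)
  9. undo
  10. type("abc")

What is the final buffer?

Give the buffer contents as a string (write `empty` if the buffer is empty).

Answer: okcatdogabc

Derivation:
After op 1 (type): buf='dog' undo_depth=1 redo_depth=0
After op 2 (undo): buf='(empty)' undo_depth=0 redo_depth=1
After op 3 (type): buf='abc' undo_depth=1 redo_depth=0
After op 4 (undo): buf='(empty)' undo_depth=0 redo_depth=1
After op 5 (type): buf='ok' undo_depth=1 redo_depth=0
After op 6 (type): buf='okcat' undo_depth=2 redo_depth=0
After op 7 (type): buf='okcatdog' undo_depth=3 redo_depth=0
After op 8 (delete): buf='okcat' undo_depth=4 redo_depth=0
After op 9 (undo): buf='okcatdog' undo_depth=3 redo_depth=1
After op 10 (type): buf='okcatdogabc' undo_depth=4 redo_depth=0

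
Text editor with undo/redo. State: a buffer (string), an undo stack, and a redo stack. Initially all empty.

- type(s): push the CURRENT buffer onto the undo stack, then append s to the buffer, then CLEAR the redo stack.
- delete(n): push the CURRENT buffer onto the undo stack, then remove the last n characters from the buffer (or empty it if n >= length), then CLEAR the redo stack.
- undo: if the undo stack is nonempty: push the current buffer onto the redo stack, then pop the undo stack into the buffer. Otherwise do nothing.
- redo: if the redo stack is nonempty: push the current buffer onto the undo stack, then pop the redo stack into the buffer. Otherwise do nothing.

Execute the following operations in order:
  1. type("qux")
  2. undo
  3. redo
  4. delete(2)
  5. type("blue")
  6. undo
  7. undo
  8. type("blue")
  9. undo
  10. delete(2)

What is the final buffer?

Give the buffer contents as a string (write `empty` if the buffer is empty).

After op 1 (type): buf='qux' undo_depth=1 redo_depth=0
After op 2 (undo): buf='(empty)' undo_depth=0 redo_depth=1
After op 3 (redo): buf='qux' undo_depth=1 redo_depth=0
After op 4 (delete): buf='q' undo_depth=2 redo_depth=0
After op 5 (type): buf='qblue' undo_depth=3 redo_depth=0
After op 6 (undo): buf='q' undo_depth=2 redo_depth=1
After op 7 (undo): buf='qux' undo_depth=1 redo_depth=2
After op 8 (type): buf='quxblue' undo_depth=2 redo_depth=0
After op 9 (undo): buf='qux' undo_depth=1 redo_depth=1
After op 10 (delete): buf='q' undo_depth=2 redo_depth=0

Answer: q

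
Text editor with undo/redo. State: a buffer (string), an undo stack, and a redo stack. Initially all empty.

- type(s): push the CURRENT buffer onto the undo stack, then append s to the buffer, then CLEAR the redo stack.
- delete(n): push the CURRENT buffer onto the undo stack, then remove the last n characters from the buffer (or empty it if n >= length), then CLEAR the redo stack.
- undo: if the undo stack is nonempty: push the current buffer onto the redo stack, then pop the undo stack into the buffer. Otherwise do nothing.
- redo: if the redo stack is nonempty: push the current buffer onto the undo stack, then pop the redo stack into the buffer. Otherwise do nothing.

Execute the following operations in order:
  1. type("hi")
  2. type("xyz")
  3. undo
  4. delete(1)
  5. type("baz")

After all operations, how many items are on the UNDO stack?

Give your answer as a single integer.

After op 1 (type): buf='hi' undo_depth=1 redo_depth=0
After op 2 (type): buf='hixyz' undo_depth=2 redo_depth=0
After op 3 (undo): buf='hi' undo_depth=1 redo_depth=1
After op 4 (delete): buf='h' undo_depth=2 redo_depth=0
After op 5 (type): buf='hbaz' undo_depth=3 redo_depth=0

Answer: 3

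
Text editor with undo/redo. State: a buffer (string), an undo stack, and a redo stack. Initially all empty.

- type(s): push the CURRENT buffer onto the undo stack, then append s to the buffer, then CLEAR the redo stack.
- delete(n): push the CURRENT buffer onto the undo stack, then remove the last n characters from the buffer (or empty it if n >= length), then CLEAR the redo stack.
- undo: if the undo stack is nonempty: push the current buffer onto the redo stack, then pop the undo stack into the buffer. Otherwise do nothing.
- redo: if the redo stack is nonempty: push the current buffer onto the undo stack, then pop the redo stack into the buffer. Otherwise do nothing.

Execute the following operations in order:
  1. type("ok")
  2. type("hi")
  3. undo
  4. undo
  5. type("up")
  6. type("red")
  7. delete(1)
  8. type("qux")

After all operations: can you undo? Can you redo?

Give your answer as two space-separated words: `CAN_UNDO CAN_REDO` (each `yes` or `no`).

After op 1 (type): buf='ok' undo_depth=1 redo_depth=0
After op 2 (type): buf='okhi' undo_depth=2 redo_depth=0
After op 3 (undo): buf='ok' undo_depth=1 redo_depth=1
After op 4 (undo): buf='(empty)' undo_depth=0 redo_depth=2
After op 5 (type): buf='up' undo_depth=1 redo_depth=0
After op 6 (type): buf='upred' undo_depth=2 redo_depth=0
After op 7 (delete): buf='upre' undo_depth=3 redo_depth=0
After op 8 (type): buf='uprequx' undo_depth=4 redo_depth=0

Answer: yes no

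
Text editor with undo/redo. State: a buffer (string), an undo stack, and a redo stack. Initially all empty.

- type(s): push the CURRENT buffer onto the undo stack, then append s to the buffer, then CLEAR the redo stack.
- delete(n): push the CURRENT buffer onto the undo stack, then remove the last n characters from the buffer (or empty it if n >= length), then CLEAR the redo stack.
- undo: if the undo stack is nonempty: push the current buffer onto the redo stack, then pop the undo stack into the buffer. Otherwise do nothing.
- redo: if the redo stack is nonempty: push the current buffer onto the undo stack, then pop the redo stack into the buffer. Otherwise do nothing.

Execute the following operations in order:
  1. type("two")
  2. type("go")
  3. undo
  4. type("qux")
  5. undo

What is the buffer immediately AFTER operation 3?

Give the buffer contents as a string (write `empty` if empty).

Answer: two

Derivation:
After op 1 (type): buf='two' undo_depth=1 redo_depth=0
After op 2 (type): buf='twogo' undo_depth=2 redo_depth=0
After op 3 (undo): buf='two' undo_depth=1 redo_depth=1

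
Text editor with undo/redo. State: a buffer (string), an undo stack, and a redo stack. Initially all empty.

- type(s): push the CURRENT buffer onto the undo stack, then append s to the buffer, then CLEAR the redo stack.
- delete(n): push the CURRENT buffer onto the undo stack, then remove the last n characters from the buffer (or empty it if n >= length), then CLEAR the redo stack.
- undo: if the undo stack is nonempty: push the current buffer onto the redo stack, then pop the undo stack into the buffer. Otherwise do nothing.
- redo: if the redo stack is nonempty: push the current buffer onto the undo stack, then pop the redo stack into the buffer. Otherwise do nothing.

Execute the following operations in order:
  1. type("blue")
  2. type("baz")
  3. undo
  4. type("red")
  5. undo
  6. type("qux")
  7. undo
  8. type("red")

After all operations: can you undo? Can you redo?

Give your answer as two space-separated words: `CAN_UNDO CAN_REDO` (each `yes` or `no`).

Answer: yes no

Derivation:
After op 1 (type): buf='blue' undo_depth=1 redo_depth=0
After op 2 (type): buf='bluebaz' undo_depth=2 redo_depth=0
After op 3 (undo): buf='blue' undo_depth=1 redo_depth=1
After op 4 (type): buf='bluered' undo_depth=2 redo_depth=0
After op 5 (undo): buf='blue' undo_depth=1 redo_depth=1
After op 6 (type): buf='bluequx' undo_depth=2 redo_depth=0
After op 7 (undo): buf='blue' undo_depth=1 redo_depth=1
After op 8 (type): buf='bluered' undo_depth=2 redo_depth=0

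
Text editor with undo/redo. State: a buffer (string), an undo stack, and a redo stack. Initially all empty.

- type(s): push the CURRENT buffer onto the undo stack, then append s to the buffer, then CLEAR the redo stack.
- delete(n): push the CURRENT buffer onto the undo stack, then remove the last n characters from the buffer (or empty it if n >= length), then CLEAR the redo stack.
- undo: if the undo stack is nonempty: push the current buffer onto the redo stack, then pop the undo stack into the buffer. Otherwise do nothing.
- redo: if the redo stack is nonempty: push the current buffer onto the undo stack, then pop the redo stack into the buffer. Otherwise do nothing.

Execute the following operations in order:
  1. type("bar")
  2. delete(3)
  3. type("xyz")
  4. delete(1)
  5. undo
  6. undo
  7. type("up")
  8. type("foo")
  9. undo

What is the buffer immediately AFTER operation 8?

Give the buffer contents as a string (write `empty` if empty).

Answer: upfoo

Derivation:
After op 1 (type): buf='bar' undo_depth=1 redo_depth=0
After op 2 (delete): buf='(empty)' undo_depth=2 redo_depth=0
After op 3 (type): buf='xyz' undo_depth=3 redo_depth=0
After op 4 (delete): buf='xy' undo_depth=4 redo_depth=0
After op 5 (undo): buf='xyz' undo_depth=3 redo_depth=1
After op 6 (undo): buf='(empty)' undo_depth=2 redo_depth=2
After op 7 (type): buf='up' undo_depth=3 redo_depth=0
After op 8 (type): buf='upfoo' undo_depth=4 redo_depth=0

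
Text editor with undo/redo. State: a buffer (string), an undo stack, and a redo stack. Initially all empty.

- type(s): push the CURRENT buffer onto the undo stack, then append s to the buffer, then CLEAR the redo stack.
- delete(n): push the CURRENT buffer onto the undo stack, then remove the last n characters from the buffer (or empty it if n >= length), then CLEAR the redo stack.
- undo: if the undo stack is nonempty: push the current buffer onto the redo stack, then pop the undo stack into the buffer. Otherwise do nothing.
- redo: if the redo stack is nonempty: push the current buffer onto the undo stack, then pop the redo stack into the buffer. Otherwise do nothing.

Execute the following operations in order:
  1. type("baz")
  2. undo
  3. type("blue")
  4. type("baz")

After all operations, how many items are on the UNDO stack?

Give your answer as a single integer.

Answer: 2

Derivation:
After op 1 (type): buf='baz' undo_depth=1 redo_depth=0
After op 2 (undo): buf='(empty)' undo_depth=0 redo_depth=1
After op 3 (type): buf='blue' undo_depth=1 redo_depth=0
After op 4 (type): buf='bluebaz' undo_depth=2 redo_depth=0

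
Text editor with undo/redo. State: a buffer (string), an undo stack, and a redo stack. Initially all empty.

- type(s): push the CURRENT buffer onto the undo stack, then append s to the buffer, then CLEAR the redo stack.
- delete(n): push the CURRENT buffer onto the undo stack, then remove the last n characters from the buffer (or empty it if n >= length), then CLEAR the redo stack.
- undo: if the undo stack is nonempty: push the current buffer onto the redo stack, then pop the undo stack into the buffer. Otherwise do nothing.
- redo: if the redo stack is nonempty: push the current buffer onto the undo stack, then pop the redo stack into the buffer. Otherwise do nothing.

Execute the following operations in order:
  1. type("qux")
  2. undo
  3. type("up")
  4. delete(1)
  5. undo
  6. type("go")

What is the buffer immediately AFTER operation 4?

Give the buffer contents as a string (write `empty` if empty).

Answer: u

Derivation:
After op 1 (type): buf='qux' undo_depth=1 redo_depth=0
After op 2 (undo): buf='(empty)' undo_depth=0 redo_depth=1
After op 3 (type): buf='up' undo_depth=1 redo_depth=0
After op 4 (delete): buf='u' undo_depth=2 redo_depth=0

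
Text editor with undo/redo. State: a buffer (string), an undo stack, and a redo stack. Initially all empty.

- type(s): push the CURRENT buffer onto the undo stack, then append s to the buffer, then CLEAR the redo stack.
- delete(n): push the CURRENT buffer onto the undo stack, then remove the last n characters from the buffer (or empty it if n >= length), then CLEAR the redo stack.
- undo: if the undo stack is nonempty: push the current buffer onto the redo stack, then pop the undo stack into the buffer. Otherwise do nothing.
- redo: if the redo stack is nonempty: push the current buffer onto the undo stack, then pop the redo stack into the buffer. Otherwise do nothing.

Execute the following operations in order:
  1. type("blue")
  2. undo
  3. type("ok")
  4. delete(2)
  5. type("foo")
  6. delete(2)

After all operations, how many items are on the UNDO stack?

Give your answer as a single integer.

After op 1 (type): buf='blue' undo_depth=1 redo_depth=0
After op 2 (undo): buf='(empty)' undo_depth=0 redo_depth=1
After op 3 (type): buf='ok' undo_depth=1 redo_depth=0
After op 4 (delete): buf='(empty)' undo_depth=2 redo_depth=0
After op 5 (type): buf='foo' undo_depth=3 redo_depth=0
After op 6 (delete): buf='f' undo_depth=4 redo_depth=0

Answer: 4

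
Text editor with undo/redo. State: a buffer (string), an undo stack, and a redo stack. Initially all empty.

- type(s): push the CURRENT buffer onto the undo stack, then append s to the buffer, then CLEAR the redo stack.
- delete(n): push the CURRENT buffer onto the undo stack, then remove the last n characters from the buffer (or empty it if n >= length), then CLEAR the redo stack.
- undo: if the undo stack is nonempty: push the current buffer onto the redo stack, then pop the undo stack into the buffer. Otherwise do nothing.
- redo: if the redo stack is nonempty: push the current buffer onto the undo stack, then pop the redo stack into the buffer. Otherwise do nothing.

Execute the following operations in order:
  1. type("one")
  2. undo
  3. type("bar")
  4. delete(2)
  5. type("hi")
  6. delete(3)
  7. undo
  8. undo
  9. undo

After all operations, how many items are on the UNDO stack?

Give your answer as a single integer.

Answer: 1

Derivation:
After op 1 (type): buf='one' undo_depth=1 redo_depth=0
After op 2 (undo): buf='(empty)' undo_depth=0 redo_depth=1
After op 3 (type): buf='bar' undo_depth=1 redo_depth=0
After op 4 (delete): buf='b' undo_depth=2 redo_depth=0
After op 5 (type): buf='bhi' undo_depth=3 redo_depth=0
After op 6 (delete): buf='(empty)' undo_depth=4 redo_depth=0
After op 7 (undo): buf='bhi' undo_depth=3 redo_depth=1
After op 8 (undo): buf='b' undo_depth=2 redo_depth=2
After op 9 (undo): buf='bar' undo_depth=1 redo_depth=3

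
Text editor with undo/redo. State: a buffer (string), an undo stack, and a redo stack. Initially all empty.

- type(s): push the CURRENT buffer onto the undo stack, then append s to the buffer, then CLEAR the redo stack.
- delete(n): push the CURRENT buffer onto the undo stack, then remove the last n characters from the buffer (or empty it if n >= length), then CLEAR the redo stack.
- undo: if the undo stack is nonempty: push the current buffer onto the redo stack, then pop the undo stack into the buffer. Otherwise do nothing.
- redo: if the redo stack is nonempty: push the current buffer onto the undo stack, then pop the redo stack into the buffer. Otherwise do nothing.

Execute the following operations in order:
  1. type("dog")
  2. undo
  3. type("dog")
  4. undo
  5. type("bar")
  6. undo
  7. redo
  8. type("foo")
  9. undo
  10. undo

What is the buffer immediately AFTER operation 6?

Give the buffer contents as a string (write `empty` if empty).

After op 1 (type): buf='dog' undo_depth=1 redo_depth=0
After op 2 (undo): buf='(empty)' undo_depth=0 redo_depth=1
After op 3 (type): buf='dog' undo_depth=1 redo_depth=0
After op 4 (undo): buf='(empty)' undo_depth=0 redo_depth=1
After op 5 (type): buf='bar' undo_depth=1 redo_depth=0
After op 6 (undo): buf='(empty)' undo_depth=0 redo_depth=1

Answer: empty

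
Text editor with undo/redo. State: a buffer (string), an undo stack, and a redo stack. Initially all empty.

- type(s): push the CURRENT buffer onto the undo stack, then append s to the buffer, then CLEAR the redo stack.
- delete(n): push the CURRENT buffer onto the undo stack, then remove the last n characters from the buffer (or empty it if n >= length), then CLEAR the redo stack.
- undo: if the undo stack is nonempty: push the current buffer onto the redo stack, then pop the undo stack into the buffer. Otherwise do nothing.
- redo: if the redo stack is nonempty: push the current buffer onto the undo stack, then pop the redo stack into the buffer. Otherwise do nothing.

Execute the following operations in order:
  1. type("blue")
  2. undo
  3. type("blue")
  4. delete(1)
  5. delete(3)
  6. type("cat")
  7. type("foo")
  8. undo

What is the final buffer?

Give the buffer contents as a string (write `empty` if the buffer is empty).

After op 1 (type): buf='blue' undo_depth=1 redo_depth=0
After op 2 (undo): buf='(empty)' undo_depth=0 redo_depth=1
After op 3 (type): buf='blue' undo_depth=1 redo_depth=0
After op 4 (delete): buf='blu' undo_depth=2 redo_depth=0
After op 5 (delete): buf='(empty)' undo_depth=3 redo_depth=0
After op 6 (type): buf='cat' undo_depth=4 redo_depth=0
After op 7 (type): buf='catfoo' undo_depth=5 redo_depth=0
After op 8 (undo): buf='cat' undo_depth=4 redo_depth=1

Answer: cat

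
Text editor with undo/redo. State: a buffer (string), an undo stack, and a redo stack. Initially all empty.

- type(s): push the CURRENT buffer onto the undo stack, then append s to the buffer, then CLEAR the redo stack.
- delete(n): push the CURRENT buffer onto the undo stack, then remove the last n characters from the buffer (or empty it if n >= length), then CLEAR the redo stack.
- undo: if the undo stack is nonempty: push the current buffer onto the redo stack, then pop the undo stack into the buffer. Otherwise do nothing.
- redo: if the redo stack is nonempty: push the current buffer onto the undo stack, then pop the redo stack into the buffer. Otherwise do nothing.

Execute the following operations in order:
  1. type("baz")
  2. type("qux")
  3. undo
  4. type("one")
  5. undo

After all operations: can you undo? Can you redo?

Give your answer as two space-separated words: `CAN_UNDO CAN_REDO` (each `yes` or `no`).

After op 1 (type): buf='baz' undo_depth=1 redo_depth=0
After op 2 (type): buf='bazqux' undo_depth=2 redo_depth=0
After op 3 (undo): buf='baz' undo_depth=1 redo_depth=1
After op 4 (type): buf='bazone' undo_depth=2 redo_depth=0
After op 5 (undo): buf='baz' undo_depth=1 redo_depth=1

Answer: yes yes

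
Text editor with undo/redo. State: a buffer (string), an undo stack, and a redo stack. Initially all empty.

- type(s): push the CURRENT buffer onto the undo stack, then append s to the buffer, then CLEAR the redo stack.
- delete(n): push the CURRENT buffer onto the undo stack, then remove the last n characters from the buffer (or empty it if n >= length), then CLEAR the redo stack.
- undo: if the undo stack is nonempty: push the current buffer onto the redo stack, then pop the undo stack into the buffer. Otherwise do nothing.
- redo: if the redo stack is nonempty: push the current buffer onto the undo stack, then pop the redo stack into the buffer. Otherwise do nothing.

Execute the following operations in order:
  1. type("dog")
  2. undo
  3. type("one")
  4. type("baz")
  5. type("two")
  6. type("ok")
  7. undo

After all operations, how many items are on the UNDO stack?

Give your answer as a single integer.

Answer: 3

Derivation:
After op 1 (type): buf='dog' undo_depth=1 redo_depth=0
After op 2 (undo): buf='(empty)' undo_depth=0 redo_depth=1
After op 3 (type): buf='one' undo_depth=1 redo_depth=0
After op 4 (type): buf='onebaz' undo_depth=2 redo_depth=0
After op 5 (type): buf='onebaztwo' undo_depth=3 redo_depth=0
After op 6 (type): buf='onebaztwook' undo_depth=4 redo_depth=0
After op 7 (undo): buf='onebaztwo' undo_depth=3 redo_depth=1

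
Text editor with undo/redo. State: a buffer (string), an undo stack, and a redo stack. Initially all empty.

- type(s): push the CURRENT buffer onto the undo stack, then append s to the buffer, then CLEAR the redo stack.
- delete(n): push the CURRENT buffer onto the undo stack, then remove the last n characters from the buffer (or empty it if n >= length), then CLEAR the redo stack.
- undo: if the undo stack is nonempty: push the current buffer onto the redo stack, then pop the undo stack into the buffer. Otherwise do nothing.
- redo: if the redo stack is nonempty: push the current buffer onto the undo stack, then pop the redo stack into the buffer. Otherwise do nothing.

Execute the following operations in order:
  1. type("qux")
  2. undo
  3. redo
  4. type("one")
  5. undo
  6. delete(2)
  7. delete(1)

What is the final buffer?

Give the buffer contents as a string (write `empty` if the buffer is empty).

After op 1 (type): buf='qux' undo_depth=1 redo_depth=0
After op 2 (undo): buf='(empty)' undo_depth=0 redo_depth=1
After op 3 (redo): buf='qux' undo_depth=1 redo_depth=0
After op 4 (type): buf='quxone' undo_depth=2 redo_depth=0
After op 5 (undo): buf='qux' undo_depth=1 redo_depth=1
After op 6 (delete): buf='q' undo_depth=2 redo_depth=0
After op 7 (delete): buf='(empty)' undo_depth=3 redo_depth=0

Answer: empty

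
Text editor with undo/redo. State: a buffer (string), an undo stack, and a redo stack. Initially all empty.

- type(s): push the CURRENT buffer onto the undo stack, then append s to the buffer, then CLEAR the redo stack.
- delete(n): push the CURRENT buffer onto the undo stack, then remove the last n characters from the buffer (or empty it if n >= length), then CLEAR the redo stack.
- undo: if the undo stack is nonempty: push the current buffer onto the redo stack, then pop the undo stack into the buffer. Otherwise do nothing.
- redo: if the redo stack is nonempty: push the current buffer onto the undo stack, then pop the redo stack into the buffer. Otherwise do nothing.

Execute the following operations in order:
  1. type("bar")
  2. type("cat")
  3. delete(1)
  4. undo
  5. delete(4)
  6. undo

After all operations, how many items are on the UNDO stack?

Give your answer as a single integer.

Answer: 2

Derivation:
After op 1 (type): buf='bar' undo_depth=1 redo_depth=0
After op 2 (type): buf='barcat' undo_depth=2 redo_depth=0
After op 3 (delete): buf='barca' undo_depth=3 redo_depth=0
After op 4 (undo): buf='barcat' undo_depth=2 redo_depth=1
After op 5 (delete): buf='ba' undo_depth=3 redo_depth=0
After op 6 (undo): buf='barcat' undo_depth=2 redo_depth=1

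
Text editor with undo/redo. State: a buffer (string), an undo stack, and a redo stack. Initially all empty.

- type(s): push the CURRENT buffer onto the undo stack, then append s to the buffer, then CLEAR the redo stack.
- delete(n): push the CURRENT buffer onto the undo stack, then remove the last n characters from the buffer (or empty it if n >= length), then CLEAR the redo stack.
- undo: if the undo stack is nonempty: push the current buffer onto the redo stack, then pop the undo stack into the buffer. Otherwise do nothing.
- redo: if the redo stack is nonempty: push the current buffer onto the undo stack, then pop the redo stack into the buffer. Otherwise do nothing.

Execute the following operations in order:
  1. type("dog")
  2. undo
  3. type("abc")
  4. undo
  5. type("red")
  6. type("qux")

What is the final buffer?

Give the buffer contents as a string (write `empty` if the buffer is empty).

After op 1 (type): buf='dog' undo_depth=1 redo_depth=0
After op 2 (undo): buf='(empty)' undo_depth=0 redo_depth=1
After op 3 (type): buf='abc' undo_depth=1 redo_depth=0
After op 4 (undo): buf='(empty)' undo_depth=0 redo_depth=1
After op 5 (type): buf='red' undo_depth=1 redo_depth=0
After op 6 (type): buf='redqux' undo_depth=2 redo_depth=0

Answer: redqux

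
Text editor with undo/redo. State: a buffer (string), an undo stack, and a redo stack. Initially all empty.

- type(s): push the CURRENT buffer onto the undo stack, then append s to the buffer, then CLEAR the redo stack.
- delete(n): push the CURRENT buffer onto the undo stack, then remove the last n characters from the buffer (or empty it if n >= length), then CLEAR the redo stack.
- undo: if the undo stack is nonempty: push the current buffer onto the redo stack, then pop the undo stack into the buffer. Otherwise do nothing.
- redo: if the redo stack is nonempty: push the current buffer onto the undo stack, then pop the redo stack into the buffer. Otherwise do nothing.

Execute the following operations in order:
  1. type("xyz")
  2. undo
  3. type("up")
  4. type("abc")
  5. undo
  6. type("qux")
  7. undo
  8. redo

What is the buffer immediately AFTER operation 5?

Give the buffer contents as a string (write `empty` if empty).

After op 1 (type): buf='xyz' undo_depth=1 redo_depth=0
After op 2 (undo): buf='(empty)' undo_depth=0 redo_depth=1
After op 3 (type): buf='up' undo_depth=1 redo_depth=0
After op 4 (type): buf='upabc' undo_depth=2 redo_depth=0
After op 5 (undo): buf='up' undo_depth=1 redo_depth=1

Answer: up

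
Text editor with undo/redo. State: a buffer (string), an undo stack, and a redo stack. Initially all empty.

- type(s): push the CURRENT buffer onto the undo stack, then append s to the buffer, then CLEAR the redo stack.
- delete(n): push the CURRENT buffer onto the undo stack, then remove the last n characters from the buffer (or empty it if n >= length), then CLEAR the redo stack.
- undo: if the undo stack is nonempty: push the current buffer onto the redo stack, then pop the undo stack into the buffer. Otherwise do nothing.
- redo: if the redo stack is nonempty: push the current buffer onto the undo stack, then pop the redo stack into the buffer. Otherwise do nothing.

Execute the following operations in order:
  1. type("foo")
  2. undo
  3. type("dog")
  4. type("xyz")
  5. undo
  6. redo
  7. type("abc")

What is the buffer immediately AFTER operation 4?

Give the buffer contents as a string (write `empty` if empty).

After op 1 (type): buf='foo' undo_depth=1 redo_depth=0
After op 2 (undo): buf='(empty)' undo_depth=0 redo_depth=1
After op 3 (type): buf='dog' undo_depth=1 redo_depth=0
After op 4 (type): buf='dogxyz' undo_depth=2 redo_depth=0

Answer: dogxyz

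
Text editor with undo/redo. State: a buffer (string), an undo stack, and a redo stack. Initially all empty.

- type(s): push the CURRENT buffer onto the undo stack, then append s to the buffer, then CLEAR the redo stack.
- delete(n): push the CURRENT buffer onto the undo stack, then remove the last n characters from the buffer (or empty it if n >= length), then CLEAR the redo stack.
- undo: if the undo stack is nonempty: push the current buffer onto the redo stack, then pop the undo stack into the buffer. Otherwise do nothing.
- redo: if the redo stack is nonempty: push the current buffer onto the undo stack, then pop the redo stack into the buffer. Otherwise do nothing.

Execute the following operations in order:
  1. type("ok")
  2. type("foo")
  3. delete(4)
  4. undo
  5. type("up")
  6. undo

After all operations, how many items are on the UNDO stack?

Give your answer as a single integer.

After op 1 (type): buf='ok' undo_depth=1 redo_depth=0
After op 2 (type): buf='okfoo' undo_depth=2 redo_depth=0
After op 3 (delete): buf='o' undo_depth=3 redo_depth=0
After op 4 (undo): buf='okfoo' undo_depth=2 redo_depth=1
After op 5 (type): buf='okfooup' undo_depth=3 redo_depth=0
After op 6 (undo): buf='okfoo' undo_depth=2 redo_depth=1

Answer: 2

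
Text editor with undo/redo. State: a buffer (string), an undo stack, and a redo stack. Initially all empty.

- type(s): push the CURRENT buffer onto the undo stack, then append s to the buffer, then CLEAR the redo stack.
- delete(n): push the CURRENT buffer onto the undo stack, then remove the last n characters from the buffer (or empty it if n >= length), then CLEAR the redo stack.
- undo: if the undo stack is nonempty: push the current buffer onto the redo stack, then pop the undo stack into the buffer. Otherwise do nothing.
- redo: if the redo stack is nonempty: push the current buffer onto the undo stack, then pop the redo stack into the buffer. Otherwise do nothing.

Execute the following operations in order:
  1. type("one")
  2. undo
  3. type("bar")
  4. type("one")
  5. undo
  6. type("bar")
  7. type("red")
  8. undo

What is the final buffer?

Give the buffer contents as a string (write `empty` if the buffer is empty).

After op 1 (type): buf='one' undo_depth=1 redo_depth=0
After op 2 (undo): buf='(empty)' undo_depth=0 redo_depth=1
After op 3 (type): buf='bar' undo_depth=1 redo_depth=0
After op 4 (type): buf='barone' undo_depth=2 redo_depth=0
After op 5 (undo): buf='bar' undo_depth=1 redo_depth=1
After op 6 (type): buf='barbar' undo_depth=2 redo_depth=0
After op 7 (type): buf='barbarred' undo_depth=3 redo_depth=0
After op 8 (undo): buf='barbar' undo_depth=2 redo_depth=1

Answer: barbar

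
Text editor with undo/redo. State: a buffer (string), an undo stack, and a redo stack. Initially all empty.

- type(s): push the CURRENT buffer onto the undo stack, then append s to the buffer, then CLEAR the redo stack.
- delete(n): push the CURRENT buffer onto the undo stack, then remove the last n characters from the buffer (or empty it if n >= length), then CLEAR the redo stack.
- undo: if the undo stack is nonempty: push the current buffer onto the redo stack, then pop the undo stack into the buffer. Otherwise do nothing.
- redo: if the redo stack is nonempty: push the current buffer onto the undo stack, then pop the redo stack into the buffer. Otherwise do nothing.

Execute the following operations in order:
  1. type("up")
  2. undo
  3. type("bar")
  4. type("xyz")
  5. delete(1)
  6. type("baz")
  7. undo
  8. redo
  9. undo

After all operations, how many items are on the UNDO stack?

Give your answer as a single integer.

After op 1 (type): buf='up' undo_depth=1 redo_depth=0
After op 2 (undo): buf='(empty)' undo_depth=0 redo_depth=1
After op 3 (type): buf='bar' undo_depth=1 redo_depth=0
After op 4 (type): buf='barxyz' undo_depth=2 redo_depth=0
After op 5 (delete): buf='barxy' undo_depth=3 redo_depth=0
After op 6 (type): buf='barxybaz' undo_depth=4 redo_depth=0
After op 7 (undo): buf='barxy' undo_depth=3 redo_depth=1
After op 8 (redo): buf='barxybaz' undo_depth=4 redo_depth=0
After op 9 (undo): buf='barxy' undo_depth=3 redo_depth=1

Answer: 3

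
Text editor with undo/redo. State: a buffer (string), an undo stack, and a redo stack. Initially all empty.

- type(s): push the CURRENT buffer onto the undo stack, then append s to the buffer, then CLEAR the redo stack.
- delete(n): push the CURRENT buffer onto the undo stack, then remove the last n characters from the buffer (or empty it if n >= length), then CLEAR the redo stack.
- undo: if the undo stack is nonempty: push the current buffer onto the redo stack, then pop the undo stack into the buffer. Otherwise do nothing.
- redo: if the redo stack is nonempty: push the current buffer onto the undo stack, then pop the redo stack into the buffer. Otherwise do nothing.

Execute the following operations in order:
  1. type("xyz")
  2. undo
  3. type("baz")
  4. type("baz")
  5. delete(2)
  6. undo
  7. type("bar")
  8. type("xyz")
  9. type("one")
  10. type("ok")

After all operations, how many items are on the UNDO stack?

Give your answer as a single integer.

Answer: 6

Derivation:
After op 1 (type): buf='xyz' undo_depth=1 redo_depth=0
After op 2 (undo): buf='(empty)' undo_depth=0 redo_depth=1
After op 3 (type): buf='baz' undo_depth=1 redo_depth=0
After op 4 (type): buf='bazbaz' undo_depth=2 redo_depth=0
After op 5 (delete): buf='bazb' undo_depth=3 redo_depth=0
After op 6 (undo): buf='bazbaz' undo_depth=2 redo_depth=1
After op 7 (type): buf='bazbazbar' undo_depth=3 redo_depth=0
After op 8 (type): buf='bazbazbarxyz' undo_depth=4 redo_depth=0
After op 9 (type): buf='bazbazbarxyzone' undo_depth=5 redo_depth=0
After op 10 (type): buf='bazbazbarxyzoneok' undo_depth=6 redo_depth=0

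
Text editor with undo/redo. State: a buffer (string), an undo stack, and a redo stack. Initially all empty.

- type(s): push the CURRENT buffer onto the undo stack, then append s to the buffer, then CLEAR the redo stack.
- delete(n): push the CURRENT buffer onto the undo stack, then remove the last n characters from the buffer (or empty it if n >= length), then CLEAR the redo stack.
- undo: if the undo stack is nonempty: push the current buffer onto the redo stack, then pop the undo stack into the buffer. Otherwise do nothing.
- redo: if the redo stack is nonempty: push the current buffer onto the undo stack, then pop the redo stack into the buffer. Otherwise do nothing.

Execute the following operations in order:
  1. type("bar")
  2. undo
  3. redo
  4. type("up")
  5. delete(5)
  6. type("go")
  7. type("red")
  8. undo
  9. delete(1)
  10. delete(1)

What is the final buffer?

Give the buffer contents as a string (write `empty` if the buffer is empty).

Answer: empty

Derivation:
After op 1 (type): buf='bar' undo_depth=1 redo_depth=0
After op 2 (undo): buf='(empty)' undo_depth=0 redo_depth=1
After op 3 (redo): buf='bar' undo_depth=1 redo_depth=0
After op 4 (type): buf='barup' undo_depth=2 redo_depth=0
After op 5 (delete): buf='(empty)' undo_depth=3 redo_depth=0
After op 6 (type): buf='go' undo_depth=4 redo_depth=0
After op 7 (type): buf='gored' undo_depth=5 redo_depth=0
After op 8 (undo): buf='go' undo_depth=4 redo_depth=1
After op 9 (delete): buf='g' undo_depth=5 redo_depth=0
After op 10 (delete): buf='(empty)' undo_depth=6 redo_depth=0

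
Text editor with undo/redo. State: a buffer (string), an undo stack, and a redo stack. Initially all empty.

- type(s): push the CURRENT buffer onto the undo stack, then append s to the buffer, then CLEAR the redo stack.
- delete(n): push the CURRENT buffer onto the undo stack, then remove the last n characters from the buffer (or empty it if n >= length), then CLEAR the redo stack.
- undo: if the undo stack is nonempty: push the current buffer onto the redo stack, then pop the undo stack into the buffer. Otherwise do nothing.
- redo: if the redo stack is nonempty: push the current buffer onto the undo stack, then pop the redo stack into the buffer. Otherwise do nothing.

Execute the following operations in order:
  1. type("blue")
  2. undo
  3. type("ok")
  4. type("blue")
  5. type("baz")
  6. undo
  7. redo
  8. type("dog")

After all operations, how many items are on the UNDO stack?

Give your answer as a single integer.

Answer: 4

Derivation:
After op 1 (type): buf='blue' undo_depth=1 redo_depth=0
After op 2 (undo): buf='(empty)' undo_depth=0 redo_depth=1
After op 3 (type): buf='ok' undo_depth=1 redo_depth=0
After op 4 (type): buf='okblue' undo_depth=2 redo_depth=0
After op 5 (type): buf='okbluebaz' undo_depth=3 redo_depth=0
After op 6 (undo): buf='okblue' undo_depth=2 redo_depth=1
After op 7 (redo): buf='okbluebaz' undo_depth=3 redo_depth=0
After op 8 (type): buf='okbluebazdog' undo_depth=4 redo_depth=0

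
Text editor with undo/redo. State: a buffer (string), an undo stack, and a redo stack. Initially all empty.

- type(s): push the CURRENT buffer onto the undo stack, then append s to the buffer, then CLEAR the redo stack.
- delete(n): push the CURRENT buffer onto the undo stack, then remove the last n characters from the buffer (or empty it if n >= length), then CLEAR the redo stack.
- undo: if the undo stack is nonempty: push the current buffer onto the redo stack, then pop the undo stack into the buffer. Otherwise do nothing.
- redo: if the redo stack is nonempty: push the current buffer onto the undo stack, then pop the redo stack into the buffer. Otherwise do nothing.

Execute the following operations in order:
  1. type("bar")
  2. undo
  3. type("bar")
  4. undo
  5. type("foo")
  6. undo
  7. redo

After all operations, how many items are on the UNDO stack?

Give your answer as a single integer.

Answer: 1

Derivation:
After op 1 (type): buf='bar' undo_depth=1 redo_depth=0
After op 2 (undo): buf='(empty)' undo_depth=0 redo_depth=1
After op 3 (type): buf='bar' undo_depth=1 redo_depth=0
After op 4 (undo): buf='(empty)' undo_depth=0 redo_depth=1
After op 5 (type): buf='foo' undo_depth=1 redo_depth=0
After op 6 (undo): buf='(empty)' undo_depth=0 redo_depth=1
After op 7 (redo): buf='foo' undo_depth=1 redo_depth=0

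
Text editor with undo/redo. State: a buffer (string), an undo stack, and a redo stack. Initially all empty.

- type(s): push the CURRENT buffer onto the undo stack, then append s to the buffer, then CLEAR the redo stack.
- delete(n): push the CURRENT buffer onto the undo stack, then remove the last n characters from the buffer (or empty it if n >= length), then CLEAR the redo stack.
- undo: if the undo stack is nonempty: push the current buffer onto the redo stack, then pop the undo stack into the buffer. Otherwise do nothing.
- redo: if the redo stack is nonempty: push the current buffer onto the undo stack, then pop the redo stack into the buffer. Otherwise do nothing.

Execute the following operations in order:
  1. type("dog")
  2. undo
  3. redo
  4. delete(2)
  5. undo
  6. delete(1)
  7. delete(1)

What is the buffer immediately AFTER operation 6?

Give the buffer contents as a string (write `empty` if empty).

After op 1 (type): buf='dog' undo_depth=1 redo_depth=0
After op 2 (undo): buf='(empty)' undo_depth=0 redo_depth=1
After op 3 (redo): buf='dog' undo_depth=1 redo_depth=0
After op 4 (delete): buf='d' undo_depth=2 redo_depth=0
After op 5 (undo): buf='dog' undo_depth=1 redo_depth=1
After op 6 (delete): buf='do' undo_depth=2 redo_depth=0

Answer: do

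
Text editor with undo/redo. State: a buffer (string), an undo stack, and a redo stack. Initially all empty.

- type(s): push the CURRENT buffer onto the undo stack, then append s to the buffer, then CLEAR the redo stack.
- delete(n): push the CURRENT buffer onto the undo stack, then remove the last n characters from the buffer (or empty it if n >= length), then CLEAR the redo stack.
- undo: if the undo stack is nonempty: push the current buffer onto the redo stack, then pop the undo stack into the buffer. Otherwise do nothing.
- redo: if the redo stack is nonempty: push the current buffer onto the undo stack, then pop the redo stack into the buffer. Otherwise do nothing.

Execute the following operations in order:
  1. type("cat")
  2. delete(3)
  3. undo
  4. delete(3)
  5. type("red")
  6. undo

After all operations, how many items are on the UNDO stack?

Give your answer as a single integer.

After op 1 (type): buf='cat' undo_depth=1 redo_depth=0
After op 2 (delete): buf='(empty)' undo_depth=2 redo_depth=0
After op 3 (undo): buf='cat' undo_depth=1 redo_depth=1
After op 4 (delete): buf='(empty)' undo_depth=2 redo_depth=0
After op 5 (type): buf='red' undo_depth=3 redo_depth=0
After op 6 (undo): buf='(empty)' undo_depth=2 redo_depth=1

Answer: 2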